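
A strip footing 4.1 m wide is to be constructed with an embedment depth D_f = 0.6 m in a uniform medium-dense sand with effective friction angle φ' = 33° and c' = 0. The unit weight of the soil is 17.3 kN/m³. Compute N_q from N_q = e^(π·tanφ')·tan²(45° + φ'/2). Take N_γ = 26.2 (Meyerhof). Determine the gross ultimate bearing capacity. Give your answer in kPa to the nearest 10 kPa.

q_ult ≈ 1200 kPa

tan33° = 0.6494, so N_q = e^(π×0.6494)·tan²(61.5°) = 7.692 × 3.392 = 26.09.
q = γ·D_f = 17.3 × 0.6 = 10.38 kPa.
q·N_q = 10.38 × 26.092 = 270.84 kPa
0.5·γ·B·N_γ = 0.5 × 17.3 × 4.1 × 26.2 = 929.18 kPa
q_ult = 270.84 + 929.18 = 1200 kPa.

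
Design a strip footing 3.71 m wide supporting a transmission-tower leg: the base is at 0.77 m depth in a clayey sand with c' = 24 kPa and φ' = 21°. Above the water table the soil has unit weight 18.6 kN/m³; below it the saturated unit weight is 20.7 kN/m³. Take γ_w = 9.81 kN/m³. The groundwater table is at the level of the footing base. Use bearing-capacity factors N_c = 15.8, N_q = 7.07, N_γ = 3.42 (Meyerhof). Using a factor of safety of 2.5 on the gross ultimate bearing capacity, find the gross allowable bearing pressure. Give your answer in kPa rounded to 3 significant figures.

q_all ≈ 220 kPa

Overburden at base level: q = 18.6 × 0.77 = 14.322 kPa.
Below the base the soil is submerged, so the ½γBN_γ term uses γ' = 20.7 − 9.81 = 10.89 kN/m³.
Cohesion term c·N_c = 24 × 15.8 = 379.2 kPa; surcharge term q·N_q = 14.322 × 7.07 = 101.26 kPa; self-weight term 0.5·γ·B·N_γ = 0.5 × 10.89 × 3.71 × 3.42 = 69.087 kPa.
q_ult = 379.2 + 101.26 + 69.087 = 549.54 kPa.
q_all = 549.54 / 2.5 = 219.82 kPa.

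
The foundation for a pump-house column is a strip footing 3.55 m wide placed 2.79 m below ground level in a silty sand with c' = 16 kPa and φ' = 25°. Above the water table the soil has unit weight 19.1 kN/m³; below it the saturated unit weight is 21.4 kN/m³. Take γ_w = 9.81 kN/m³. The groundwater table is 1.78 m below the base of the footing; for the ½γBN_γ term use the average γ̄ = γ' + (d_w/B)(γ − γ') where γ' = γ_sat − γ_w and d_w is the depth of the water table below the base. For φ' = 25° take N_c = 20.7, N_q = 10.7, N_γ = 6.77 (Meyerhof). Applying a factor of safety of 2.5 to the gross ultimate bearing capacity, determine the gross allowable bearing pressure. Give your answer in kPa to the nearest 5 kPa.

q_all ≈ 435 kPa

Effective surcharge at the founding depth q = γ·D_f = 19.1 × 2.79 = 53.289 kPa.
With d_w = 1.78 m < B, γ̄ = 11.59 + (1.78/3.55) × (19.1 − 11.59) = 15.356 kN/m³.
q_ult = c·N_c + q·N_q + 0.5·γ·B·N_γ
     = 16 × 20.7 + 53.289 × 10.7 + 0.5 × 15.356 × 3.55 × 6.77
     = 331.2 + 570.19 + 184.52 = 1085.9 kPa.
q_all = q_ult / FS = 1085.9 / 2.5 = 434.37 kPa.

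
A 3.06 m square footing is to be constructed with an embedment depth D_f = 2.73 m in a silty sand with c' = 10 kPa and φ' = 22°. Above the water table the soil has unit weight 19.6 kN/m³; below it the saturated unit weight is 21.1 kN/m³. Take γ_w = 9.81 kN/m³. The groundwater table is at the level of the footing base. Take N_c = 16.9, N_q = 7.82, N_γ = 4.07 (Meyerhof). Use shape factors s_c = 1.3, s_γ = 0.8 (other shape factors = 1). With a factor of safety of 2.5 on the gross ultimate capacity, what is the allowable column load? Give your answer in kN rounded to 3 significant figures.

Effective surcharge at the founding depth q = γ·D_f = 19.6 × 2.73 = 53.508 kPa.
The water table coincides with the base, so in the self-weight term γ → γ' = 11.29 kN/m³.
q_ult = c·N_c·s_c + q·N_q + 0.5·γ·B·N_γ·s_γ
     = 10 × 16.9 × 1.3 + 53.508 × 7.82 + 0.5 × 11.29 × 3.06 × 4.07 × 0.8
     = 219.7 + 418.43 + 56.243 = 694.38 kPa.
Gross allowable pressure q_all = 694.38 / 2.5 = 277.75 kPa.
Footing area = 9.3636 m², so allowable column load = 277.75 × 9.3636 = 2600.7 kN.

P_all ≈ 2600 kN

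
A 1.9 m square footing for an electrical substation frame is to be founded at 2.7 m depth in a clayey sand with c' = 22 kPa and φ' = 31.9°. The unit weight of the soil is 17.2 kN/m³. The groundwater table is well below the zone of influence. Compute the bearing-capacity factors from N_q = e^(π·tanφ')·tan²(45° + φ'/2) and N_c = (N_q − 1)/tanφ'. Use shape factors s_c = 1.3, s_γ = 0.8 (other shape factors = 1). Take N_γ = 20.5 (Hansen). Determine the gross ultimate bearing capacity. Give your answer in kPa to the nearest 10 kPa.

q_ult ≈ 2340 kPa

tan31.9° = 0.6224, so N_q = e^(π×0.6224)·tan²(60.95°) = 7.067 × 3.241 = 22.91.
N_c = (22.91 − 1)/tan31.9° = 35.19.
Overburden at base level: q = 17.2 × 2.7 = 46.44 kPa.
Cohesion term c·N_c·s_c = 22 × 35.194 × 1.3 = 1006.6 kPa; surcharge term q·N_q = 46.44 × 22.907 = 1063.8 kPa; self-weight term 0.5·γ·B·N_γ·s_γ = 0.5 × 17.2 × 1.9 × 20.5 × 0.8 = 267.98 kPa.
q_ult = 1006.6 + 1063.8 + 267.98 = 2338.3 kPa.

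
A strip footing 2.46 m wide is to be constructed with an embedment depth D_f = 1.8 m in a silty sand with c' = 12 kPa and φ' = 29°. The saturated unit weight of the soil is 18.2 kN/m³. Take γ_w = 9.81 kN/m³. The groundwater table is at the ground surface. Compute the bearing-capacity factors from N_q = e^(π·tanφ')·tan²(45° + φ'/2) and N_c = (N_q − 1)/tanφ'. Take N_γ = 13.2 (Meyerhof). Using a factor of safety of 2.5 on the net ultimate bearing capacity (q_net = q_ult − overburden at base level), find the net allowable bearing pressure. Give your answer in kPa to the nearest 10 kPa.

N_q = e^(π·tan29°)·tan²(59.5°) = 16.44; N_c = (N_q − 1)/tanφ' = 27.86.
Water table at ground surface, so effective unit weight γ' = 18.2 − 9.81 = 8.39 kN/m³ is used throughout; overburden q = 8.39 × 1.8 = 15.102 kPa; the same γ' applies in the ½γBN_γ term.
Cohesion term c·N_c = 12 × 27.86 = 334.33 kPa; surcharge term q·N_q = 15.102 × 16.443 = 248.33 kPa; self-weight term 0.5·γ·B·N_γ = 0.5 × 8.39 × 2.46 × 13.2 = 136.22 kPa.
q_ult = 334.33 + 248.33 + 136.22 = 718.87 kPa.
q_net = 718.87 − 15.102 = 703.77 kPa.
q_all(net) = 703.77 / 2.5 = 281.51 kPa.

q_all(net) ≈ 280 kPa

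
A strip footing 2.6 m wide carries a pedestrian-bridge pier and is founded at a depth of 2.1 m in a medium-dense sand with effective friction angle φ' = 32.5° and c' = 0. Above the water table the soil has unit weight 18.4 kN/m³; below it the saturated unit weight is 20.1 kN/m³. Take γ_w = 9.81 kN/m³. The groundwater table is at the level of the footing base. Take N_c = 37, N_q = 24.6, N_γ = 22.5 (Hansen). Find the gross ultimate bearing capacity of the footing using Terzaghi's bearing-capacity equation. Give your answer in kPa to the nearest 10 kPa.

q_ult ≈ 1250 kPa

Overburden at base level: q = 18.4 × 2.1 = 38.64 kPa.
Below the base the soil is submerged, so the ½γBN_γ term uses γ' = 20.1 − 9.81 = 10.29 kN/m³.
Surcharge term q·N_q = 38.64 × 24.6 = 950.54 kPa; self-weight term 0.5·γ·B·N_γ = 0.5 × 10.29 × 2.6 × 22.5 = 300.98 kPa.
q_ult = 950.54 + 300.98 = 1251.5 kPa.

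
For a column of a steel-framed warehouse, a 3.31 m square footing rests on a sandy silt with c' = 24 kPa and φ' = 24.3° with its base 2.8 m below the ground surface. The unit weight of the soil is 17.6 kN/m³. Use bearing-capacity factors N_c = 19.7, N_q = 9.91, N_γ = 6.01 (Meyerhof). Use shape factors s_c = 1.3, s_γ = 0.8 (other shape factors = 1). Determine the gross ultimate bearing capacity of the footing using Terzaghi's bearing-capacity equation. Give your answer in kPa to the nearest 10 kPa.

q = γ·D_f = 17.6 × 2.8 = 49.28 kPa.
c·N_c·s_c = 24 × 19.7 × 1.3 = 614.64 kPa
q·N_q = 49.28 × 9.91 = 488.36 kPa
0.5·γ·B·N_γ·s_γ = 0.5 × 17.6 × 3.31 × 6.01 × 0.8 = 140.05 kPa
q_ult = 614.64 + 488.36 + 140.05 = 1243.1 kPa.

q_ult ≈ 1240 kPa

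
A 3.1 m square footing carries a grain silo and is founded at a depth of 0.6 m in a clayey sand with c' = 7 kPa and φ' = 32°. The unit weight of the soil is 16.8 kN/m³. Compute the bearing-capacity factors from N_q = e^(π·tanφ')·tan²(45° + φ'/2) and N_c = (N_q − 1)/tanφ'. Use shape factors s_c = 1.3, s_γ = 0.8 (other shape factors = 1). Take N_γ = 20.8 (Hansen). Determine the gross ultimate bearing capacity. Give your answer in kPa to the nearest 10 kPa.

q_ult ≈ 990 kPa

tan32° = 0.6249, so N_q = e^(π×0.6249)·tan²(61°) = 7.121 × 3.255 = 23.18.
N_c = (23.18 − 1)/tan32° = 35.49.
Effective surcharge at the founding depth q = γ·D_f = 16.8 × 0.6 = 10.08 kPa.
q_ult = c·N_c·s_c + q·N_q + 0.5·γ·B·N_γ·s_γ
     = 7 × 35.49 × 1.3 + 10.08 × 23.177 + 0.5 × 16.8 × 3.1 × 20.8 × 0.8
     = 322.96 + 233.62 + 433.31 = 989.89 kPa.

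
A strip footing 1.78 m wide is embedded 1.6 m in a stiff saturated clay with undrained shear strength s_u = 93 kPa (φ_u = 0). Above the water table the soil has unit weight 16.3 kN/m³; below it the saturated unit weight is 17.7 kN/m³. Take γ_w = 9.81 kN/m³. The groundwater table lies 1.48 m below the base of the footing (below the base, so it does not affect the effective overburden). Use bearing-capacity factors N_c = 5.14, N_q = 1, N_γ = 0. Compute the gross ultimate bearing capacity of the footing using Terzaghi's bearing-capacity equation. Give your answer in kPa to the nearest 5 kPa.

Overburden at base level: q = 16.3 × 1.6 = 26.08 kPa.
Cohesion term c·N_c = 93 × 5.14 = 478.02 kPa; surcharge term q·N_q = 26.08 × 1 = 26.08 kPa.
q_ult = 478.02 + 26.08 = 504.1 kPa.

q_ult ≈ 505 kPa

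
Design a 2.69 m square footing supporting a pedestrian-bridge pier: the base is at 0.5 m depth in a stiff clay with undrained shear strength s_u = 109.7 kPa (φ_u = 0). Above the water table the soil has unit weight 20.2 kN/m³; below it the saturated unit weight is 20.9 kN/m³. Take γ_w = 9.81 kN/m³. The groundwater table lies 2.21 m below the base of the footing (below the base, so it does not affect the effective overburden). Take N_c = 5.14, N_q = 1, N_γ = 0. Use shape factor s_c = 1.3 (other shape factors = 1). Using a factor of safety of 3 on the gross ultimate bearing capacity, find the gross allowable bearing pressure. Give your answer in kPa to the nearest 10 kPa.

q_all ≈ 250 kPa

Overburden at base level: q = 20.2 × 0.5 = 10.1 kPa.
Cohesion term c·N_c·s_c = 109.7 × 5.14 × 1.3 = 733.02 kPa; surcharge term q·N_q = 10.1 × 1 = 10.1 kPa.
q_ult = 733.02 + 10.1 = 743.12 kPa.
q_all = 743.12 / 3 = 247.71 kPa.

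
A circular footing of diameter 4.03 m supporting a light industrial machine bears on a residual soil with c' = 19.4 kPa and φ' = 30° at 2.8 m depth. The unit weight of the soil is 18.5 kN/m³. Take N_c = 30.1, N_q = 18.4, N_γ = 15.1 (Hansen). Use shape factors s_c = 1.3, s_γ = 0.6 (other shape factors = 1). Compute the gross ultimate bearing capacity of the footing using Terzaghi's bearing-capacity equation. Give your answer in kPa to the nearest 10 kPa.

q = γ·D_f = 18.5 × 2.8 = 51.8 kPa.
c·N_c·s_c = 19.4 × 30.1 × 1.3 = 759.12 kPa
q·N_q = 51.8 × 18.4 = 953.12 kPa
0.5·γ·B·N_γ·s_γ = 0.5 × 18.5 × 4.03 × 15.1 × 0.6 = 337.73 kPa
q_ult = 759.12 + 953.12 + 337.73 = 2050 kPa.

q_ult ≈ 2050 kPa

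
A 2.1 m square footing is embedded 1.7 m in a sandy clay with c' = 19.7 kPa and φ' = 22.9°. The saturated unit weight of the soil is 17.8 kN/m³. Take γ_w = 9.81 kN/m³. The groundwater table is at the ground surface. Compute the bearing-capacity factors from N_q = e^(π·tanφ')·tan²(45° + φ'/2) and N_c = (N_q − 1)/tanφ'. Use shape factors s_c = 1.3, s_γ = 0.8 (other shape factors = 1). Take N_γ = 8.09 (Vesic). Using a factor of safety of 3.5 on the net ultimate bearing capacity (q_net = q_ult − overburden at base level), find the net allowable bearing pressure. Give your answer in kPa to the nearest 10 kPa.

N_q = e^(π·tan22.9°)·tan²(56.45°) = 8.57; N_c = (N_q − 1)/tanφ' = 17.93.
Water table at ground surface, so effective unit weight γ' = 17.8 − 9.81 = 7.99 kN/m³ is used throughout; overburden q = 7.99 × 1.7 = 13.583 kPa; the same γ' applies in the ½γBN_γ term.
Cohesion term c·N_c·s_c = 19.7 × 17.927 × 1.3 = 459.12 kPa; surcharge term q·N_q = 13.583 × 8.5728 = 116.44 kPa; self-weight term 0.5·γ·B·N_γ·s_γ = 0.5 × 7.99 × 2.1 × 8.09 × 0.8 = 54.297 kPa.
q_ult = 459.12 + 116.44 + 54.297 = 629.86 kPa.
q_net = 629.86 − 13.583 = 616.28 kPa.
q_all(net) = 616.28 / 3.5 = 176.08 kPa.

q_all(net) ≈ 180 kPa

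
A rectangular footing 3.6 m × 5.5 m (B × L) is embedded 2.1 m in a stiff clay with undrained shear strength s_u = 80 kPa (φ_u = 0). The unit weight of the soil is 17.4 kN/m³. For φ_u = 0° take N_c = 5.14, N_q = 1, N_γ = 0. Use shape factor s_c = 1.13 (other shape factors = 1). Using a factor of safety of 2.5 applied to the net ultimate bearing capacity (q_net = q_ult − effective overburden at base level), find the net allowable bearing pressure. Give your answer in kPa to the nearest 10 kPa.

q_all(net) ≈ 190 kPa

Effective surcharge at the founding depth q = γ·D_f = 17.4 × 2.1 = 36.54 kPa.
q_ult = c·N_c·s_c + q·N_q
     = 80 × 5.14 × 1.13 + 36.54 × 1
     = 464.66 + 36.54 = 501.2 kPa.
Net ultimate: q_net = 501.2 − 36.54 = 464.66 kPa.
q_all(net) = 464.66 / 2.5 = 185.86 kPa.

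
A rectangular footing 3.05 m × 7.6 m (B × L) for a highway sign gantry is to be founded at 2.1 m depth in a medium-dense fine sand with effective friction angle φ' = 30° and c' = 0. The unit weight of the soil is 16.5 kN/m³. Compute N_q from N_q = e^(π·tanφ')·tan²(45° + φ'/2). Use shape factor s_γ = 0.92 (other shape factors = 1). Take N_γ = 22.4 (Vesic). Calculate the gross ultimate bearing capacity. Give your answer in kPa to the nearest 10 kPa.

q_ult ≈ 1160 kPa

tan30° = 0.5774, so N_q = e^(π×0.5774)·tan²(60°) = 6.134 × 3.0 = 18.4.
q = γ·D_f = 16.5 × 2.1 = 34.65 kPa.
q·N_q = 34.65 × 18.401 = 637.6 kPa
0.5·γ·B·N_γ·s_γ = 0.5 × 16.5 × 3.05 × 22.4 × 0.92 = 518.55 kPa
q_ult = 637.6 + 518.55 = 1156.1 kPa.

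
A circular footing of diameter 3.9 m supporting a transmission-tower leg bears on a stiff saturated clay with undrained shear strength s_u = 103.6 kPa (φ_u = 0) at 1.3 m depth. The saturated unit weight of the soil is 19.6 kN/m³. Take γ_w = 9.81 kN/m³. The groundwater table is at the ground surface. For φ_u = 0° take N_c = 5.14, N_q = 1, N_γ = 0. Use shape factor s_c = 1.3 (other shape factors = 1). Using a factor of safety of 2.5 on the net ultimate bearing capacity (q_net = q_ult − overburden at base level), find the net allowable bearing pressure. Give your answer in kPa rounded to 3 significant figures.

q_all(net) ≈ 277 kPa

γ' = 19.6 − 9.81 = 9.79 kN/m³ (submerged throughout). q = 9.79 × 1.3 = 12.727 kPa.
c·N_c·s_c = 103.6 × 5.14 × 1.3 = 692.26 kPa
q·N_q = 12.727 × 1 = 12.727 kPa
q_ult = 692.26 + 12.727 = 704.98 kPa.
q_net = 704.98 − 12.727 = 692.26 kPa.
q_all(net) = 692.26 / 2.5 = 276.9 kPa.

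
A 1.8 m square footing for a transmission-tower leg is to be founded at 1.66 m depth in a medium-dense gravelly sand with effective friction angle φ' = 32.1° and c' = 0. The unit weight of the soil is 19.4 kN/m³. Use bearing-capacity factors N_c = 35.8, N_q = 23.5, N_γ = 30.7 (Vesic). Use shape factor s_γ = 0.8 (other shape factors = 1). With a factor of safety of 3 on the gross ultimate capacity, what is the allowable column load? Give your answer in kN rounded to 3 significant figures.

Overburden at base level: q = 19.4 × 1.66 = 32.204 kPa.
Surcharge term q·N_q = 32.204 × 23.5 = 756.79 kPa; self-weight term 0.5·γ·B·N_γ·s_γ = 0.5 × 19.4 × 1.8 × 30.7 × 0.8 = 428.82 kPa.
q_ult = 756.79 + 428.82 = 1185.6 kPa.
Gross allowable pressure q_all = 1185.6 / 3 = 395.2 kPa.
Footing area = 3.24 m², so allowable column load = 395.2 × 3.24 = 1280.5 kN.

P_all ≈ 1280 kN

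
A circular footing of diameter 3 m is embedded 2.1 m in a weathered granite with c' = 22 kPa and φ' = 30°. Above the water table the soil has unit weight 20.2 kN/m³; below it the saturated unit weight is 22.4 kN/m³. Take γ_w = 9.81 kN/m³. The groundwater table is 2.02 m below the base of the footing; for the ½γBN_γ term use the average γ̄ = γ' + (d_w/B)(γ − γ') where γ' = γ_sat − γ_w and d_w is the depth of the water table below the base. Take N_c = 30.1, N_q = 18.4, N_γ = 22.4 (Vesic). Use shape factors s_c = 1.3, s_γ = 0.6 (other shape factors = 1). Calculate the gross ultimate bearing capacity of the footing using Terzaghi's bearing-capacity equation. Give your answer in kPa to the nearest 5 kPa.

q_ult ≈ 2000 kPa

Overburden at base level: q = 20.2 × 2.1 = 42.42 kPa.
The water table is 2.02 m below the base (< B = 3 m), so the ½γBN_γ term uses γ̄ = γ' + (d_w/B)(γ − γ') = 12.59 + (2.02/3)(20.2 − 12.59) = 17.714 kN/m³.
Cohesion term c·N_c·s_c = 22 × 30.1 × 1.3 = 860.86 kPa; surcharge term q·N_q = 42.42 × 18.4 = 780.53 kPa; self-weight term 0.5·γ·B·N_γ·s_γ = 0.5 × 17.714 × 3 × 22.4 × 0.6 = 357.12 kPa.
q_ult = 860.86 + 780.53 + 357.12 = 1998.5 kPa.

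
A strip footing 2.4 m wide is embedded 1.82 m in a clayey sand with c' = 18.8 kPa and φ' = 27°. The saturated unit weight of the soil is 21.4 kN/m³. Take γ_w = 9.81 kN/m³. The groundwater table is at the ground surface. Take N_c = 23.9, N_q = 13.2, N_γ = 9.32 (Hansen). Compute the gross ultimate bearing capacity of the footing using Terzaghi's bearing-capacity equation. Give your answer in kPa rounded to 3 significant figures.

q_ult ≈ 857 kPa

With the water table at the surface the whole profile is submerged: γ' = 21.4 − 9.81 = 11.59 kN/m³, so q = γ'·D_f = 21.094 kPa; the same γ' applies in the ½γBN_γ term.
q_ult = c·N_c + q·N_q + 0.5·γ·B·N_γ
     = 18.8 × 23.9 + 21.094 × 13.2 + 0.5 × 11.59 × 2.4 × 9.32
     = 449.32 + 278.44 + 129.62 = 857.38 kPa.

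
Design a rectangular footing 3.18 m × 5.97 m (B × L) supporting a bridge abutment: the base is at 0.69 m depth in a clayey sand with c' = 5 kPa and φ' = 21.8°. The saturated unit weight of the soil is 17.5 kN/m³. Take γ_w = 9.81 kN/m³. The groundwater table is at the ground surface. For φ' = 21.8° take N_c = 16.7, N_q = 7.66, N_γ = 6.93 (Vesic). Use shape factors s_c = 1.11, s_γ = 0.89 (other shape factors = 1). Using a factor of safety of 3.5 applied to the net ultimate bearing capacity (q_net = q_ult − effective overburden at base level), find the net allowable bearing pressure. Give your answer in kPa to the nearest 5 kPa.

Water table at ground surface, so effective unit weight γ' = 17.5 − 9.81 = 7.69 kN/m³ is used throughout; overburden q = 7.69 × 0.69 = 5.3061 kPa; the same γ' applies in the ½γBN_γ term.
Cohesion term c·N_c·s_c = 5 × 16.7 × 1.11 = 92.685 kPa; surcharge term q·N_q = 5.3061 × 7.66 = 40.645 kPa; self-weight term 0.5·γ·B·N_γ·s_γ = 0.5 × 7.69 × 3.18 × 6.93 × 0.89 = 75.413 kPa.
q_ult = 92.685 + 40.645 + 75.413 = 208.74 kPa.
Net ultimate: q_net = 208.74 − 5.3061 = 203.44 kPa.
q_all(net) = 203.44 / 3.5 = 58.125 kPa.

q_all(net) ≈ 60 kPa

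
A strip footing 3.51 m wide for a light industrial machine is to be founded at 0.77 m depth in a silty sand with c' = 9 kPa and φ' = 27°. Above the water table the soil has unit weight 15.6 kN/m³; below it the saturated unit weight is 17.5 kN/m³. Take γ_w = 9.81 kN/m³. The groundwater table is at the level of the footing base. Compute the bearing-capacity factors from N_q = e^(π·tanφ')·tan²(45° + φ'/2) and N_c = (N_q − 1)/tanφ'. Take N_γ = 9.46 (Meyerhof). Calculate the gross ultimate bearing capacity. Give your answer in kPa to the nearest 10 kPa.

tan27° = 0.5095, so N_q = e^(π×0.5095)·tan²(58.5°) = 4.957 × 2.663 = 13.2.
N_c = (13.2 − 1)/tan27° = 23.94.
Overburden at base level: q = 15.6 × 0.77 = 12.012 kPa.
Below the base the soil is submerged, so the ½γBN_γ term uses γ' = 17.5 − 9.81 = 7.69 kN/m³.
Cohesion term c·N_c = 9 × 23.942 = 215.48 kPa; surcharge term q·N_q = 12.012 × 13.199 = 158.55 kPa; self-weight term 0.5·γ·B·N_γ = 0.5 × 7.69 × 3.51 × 9.46 = 127.67 kPa.
q_ult = 215.48 + 158.55 + 127.67 = 501.7 kPa.

q_ult ≈ 500 kPa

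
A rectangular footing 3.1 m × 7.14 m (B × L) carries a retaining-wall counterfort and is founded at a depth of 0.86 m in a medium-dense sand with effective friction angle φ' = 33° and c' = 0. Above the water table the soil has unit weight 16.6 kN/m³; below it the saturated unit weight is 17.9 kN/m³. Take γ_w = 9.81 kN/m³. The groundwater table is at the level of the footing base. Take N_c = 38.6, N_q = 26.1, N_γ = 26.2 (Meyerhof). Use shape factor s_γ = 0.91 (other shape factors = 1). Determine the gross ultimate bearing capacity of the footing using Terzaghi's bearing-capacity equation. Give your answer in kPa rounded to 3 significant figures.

q_ult ≈ 672 kPa

q = γ·D_f = 16.6 × 0.86 = 14.276 kPa.
For the ½γBN_γ term take γ' = 17.9 − 9.81 = 8.09 kN/m³ (soil below base is submerged).
q·N_q = 14.276 × 26.1 = 372.6 kPa
0.5·γ·B·N_γ·s_γ = 0.5 × 8.09 × 3.1 × 26.2 × 0.91 = 298.97 kPa
q_ult = 372.6 + 298.97 = 671.57 kPa.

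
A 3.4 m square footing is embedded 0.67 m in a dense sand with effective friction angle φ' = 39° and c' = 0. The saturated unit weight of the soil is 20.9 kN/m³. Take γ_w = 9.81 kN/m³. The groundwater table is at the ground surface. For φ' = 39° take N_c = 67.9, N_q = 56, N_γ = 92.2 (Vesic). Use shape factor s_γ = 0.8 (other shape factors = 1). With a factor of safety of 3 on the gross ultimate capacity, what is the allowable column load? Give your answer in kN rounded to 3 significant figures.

Water table at ground surface, so effective unit weight γ' = 20.9 − 9.81 = 11.09 kN/m³ is used throughout; overburden q = 11.09 × 0.67 = 7.4303 kPa; the same γ' applies in the ½γBN_γ term.
Surcharge term q·N_q = 7.4303 × 56 = 416.1 kPa; self-weight term 0.5·γ·B·N_γ·s_γ = 0.5 × 11.09 × 3.4 × 92.2 × 0.8 = 1390.6 kPa.
q_ult = 416.1 + 1390.6 = 1806.7 kPa.
Gross allowable pressure q_all = 1806.7 / 3 = 602.23 kPa.
Footing area = 11.56 m², so allowable column load = 602.23 × 11.56 = 6961.8 kN.

P_all ≈ 6960 kN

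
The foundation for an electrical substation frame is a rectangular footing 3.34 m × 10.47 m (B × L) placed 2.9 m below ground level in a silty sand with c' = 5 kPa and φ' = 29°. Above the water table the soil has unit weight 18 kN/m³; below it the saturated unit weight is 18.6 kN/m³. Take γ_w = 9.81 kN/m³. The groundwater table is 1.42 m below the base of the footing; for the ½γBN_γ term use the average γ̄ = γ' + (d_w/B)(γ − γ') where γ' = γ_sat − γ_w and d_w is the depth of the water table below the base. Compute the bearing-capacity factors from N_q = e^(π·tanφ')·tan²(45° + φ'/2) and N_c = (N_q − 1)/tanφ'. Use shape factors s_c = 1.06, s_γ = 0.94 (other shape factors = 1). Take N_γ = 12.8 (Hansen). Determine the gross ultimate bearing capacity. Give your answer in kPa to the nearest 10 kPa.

tan29° = 0.5543, so N_q = e^(π×0.5543)·tan²(59.5°) = 5.705 × 2.882 = 16.44.
N_c = (16.44 − 1)/tan29° = 27.86.
Overburden at base level: q = 18 × 2.9 = 52.2 kPa.
The water table is 1.42 m below the base (< B = 3.34 m), so the ½γBN_γ term uses γ̄ = γ' + (d_w/B)(γ − γ') = 8.79 + (1.42/3.34)(18 − 8.79) = 12.706 kN/m³.
Cohesion term c·N_c·s_c = 5 × 27.86 × 1.06 = 147.66 kPa; surcharge term q·N_q = 52.2 × 16.443 = 858.34 kPa; self-weight term 0.5·γ·B·N_γ·s_γ = 0.5 × 12.706 × 3.34 × 12.8 × 0.94 = 255.3 kPa.
q_ult = 147.66 + 858.34 + 255.3 = 1261.3 kPa.

q_ult ≈ 1260 kPa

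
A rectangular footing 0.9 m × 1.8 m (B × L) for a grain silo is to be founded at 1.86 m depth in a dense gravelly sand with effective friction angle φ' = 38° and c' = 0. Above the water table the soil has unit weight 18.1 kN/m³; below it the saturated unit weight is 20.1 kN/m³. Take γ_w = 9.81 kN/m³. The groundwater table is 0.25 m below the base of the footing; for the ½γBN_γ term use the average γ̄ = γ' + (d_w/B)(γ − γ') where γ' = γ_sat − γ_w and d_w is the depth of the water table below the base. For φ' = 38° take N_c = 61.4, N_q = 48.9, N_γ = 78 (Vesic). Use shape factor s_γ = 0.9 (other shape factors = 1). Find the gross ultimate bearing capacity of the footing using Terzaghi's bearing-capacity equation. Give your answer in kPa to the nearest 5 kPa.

q_ult ≈ 2040 kPa

Overburden at base level: q = 18.1 × 1.86 = 33.666 kPa.
The water table is 0.25 m below the base (< B = 0.9 m), so the ½γBN_γ term uses γ̄ = γ' + (d_w/B)(γ − γ') = 10.29 + (0.25/0.9)(18.1 − 10.29) = 12.459 kN/m³.
Surcharge term q·N_q = 33.666 × 48.9 = 1646.3 kPa; self-weight term 0.5·γ·B·N_γ·s_γ = 0.5 × 12.459 × 0.9 × 78 × 0.9 = 393.59 kPa.
q_ult = 1646.3 + 393.59 = 2039.9 kPa.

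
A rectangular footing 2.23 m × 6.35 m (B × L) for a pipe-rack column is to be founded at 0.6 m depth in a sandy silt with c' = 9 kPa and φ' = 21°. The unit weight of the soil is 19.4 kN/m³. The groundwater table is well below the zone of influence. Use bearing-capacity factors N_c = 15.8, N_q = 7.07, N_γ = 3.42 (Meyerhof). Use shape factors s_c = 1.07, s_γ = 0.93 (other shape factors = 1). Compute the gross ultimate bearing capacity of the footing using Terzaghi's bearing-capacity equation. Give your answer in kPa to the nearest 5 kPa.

q_ult ≈ 305 kPa

Overburden at base level: q = 19.4 × 0.6 = 11.64 kPa.
Cohesion term c·N_c·s_c = 9 × 15.8 × 1.07 = 152.15 kPa; surcharge term q·N_q = 11.64 × 7.07 = 82.295 kPa; self-weight term 0.5·γ·B·N_γ·s_γ = 0.5 × 19.4 × 2.23 × 3.42 × 0.93 = 68.8 kPa.
q_ult = 152.15 + 82.295 + 68.8 = 303.25 kPa.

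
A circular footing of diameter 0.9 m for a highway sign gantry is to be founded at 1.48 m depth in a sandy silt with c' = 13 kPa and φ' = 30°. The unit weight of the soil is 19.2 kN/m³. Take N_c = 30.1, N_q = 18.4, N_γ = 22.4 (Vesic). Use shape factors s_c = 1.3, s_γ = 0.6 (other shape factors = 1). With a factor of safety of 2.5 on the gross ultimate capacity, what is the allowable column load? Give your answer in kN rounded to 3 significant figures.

P_all ≈ 292 kN

q = γ·D_f = 19.2 × 1.48 = 28.416 kPa.
c·N_c·s_c = 13 × 30.1 × 1.3 = 508.69 kPa
q·N_q = 28.416 × 18.4 = 522.85 kPa
0.5·γ·B·N_γ·s_γ = 0.5 × 19.2 × 0.9 × 22.4 × 0.6 = 116.12 kPa
q_ult = 508.69 + 522.85 + 116.12 = 1147.7 kPa.
Gross allowable pressure q_all = 1147.7 / 2.5 = 459.07 kPa.
Footing area = 0.6362 m², so allowable column load = 459.07 × 0.6362 = 292.06 kN.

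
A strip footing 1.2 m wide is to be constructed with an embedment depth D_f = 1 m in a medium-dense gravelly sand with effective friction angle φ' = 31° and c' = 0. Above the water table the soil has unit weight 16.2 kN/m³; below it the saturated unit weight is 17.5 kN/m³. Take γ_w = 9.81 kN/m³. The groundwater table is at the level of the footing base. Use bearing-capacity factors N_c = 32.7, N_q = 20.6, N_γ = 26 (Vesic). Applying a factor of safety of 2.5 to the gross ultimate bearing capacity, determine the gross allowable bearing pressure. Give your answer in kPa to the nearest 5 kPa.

q_all ≈ 180 kPa

q = γ·D_f = 16.2 × 1 = 16.2 kPa.
For the ½γBN_γ term take γ' = 17.5 − 9.81 = 7.69 kN/m³ (soil below base is submerged).
q·N_q = 16.2 × 20.6 = 333.72 kPa
0.5·γ·B·N_γ = 0.5 × 7.69 × 1.2 × 26 = 119.96 kPa
q_ult = 333.72 + 119.96 = 453.68 kPa.
q_all = q_ult / FS = 453.68 / 2.5 = 181.47 kPa.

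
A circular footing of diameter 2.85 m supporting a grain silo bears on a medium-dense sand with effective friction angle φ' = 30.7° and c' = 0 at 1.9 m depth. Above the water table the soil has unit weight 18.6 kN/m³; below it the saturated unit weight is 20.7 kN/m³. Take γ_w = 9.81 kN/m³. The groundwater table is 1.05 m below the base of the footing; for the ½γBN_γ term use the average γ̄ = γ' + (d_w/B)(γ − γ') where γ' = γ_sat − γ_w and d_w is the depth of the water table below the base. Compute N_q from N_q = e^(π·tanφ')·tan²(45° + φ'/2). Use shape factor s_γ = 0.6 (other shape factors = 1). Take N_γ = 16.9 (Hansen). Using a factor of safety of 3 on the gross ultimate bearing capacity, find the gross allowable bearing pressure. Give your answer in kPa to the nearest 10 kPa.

q_all ≈ 300 kPa

N_q = e^(π·tan30.7°)·tan²(60.35°) = 19.93.
Effective surcharge at the founding depth q = γ·D_f = 18.6 × 1.9 = 35.34 kPa.
With d_w = 1.05 m < B, γ̄ = 10.89 + (1.05/2.85) × (18.6 − 10.89) = 13.731 kN/m³.
q_ult = q·N_q + 0.5·γ·B·N_γ·s_γ
     = 35.34 × 19.931 + 0.5 × 13.731 × 2.85 × 16.9 × 0.6
     = 704.36 + 198.4 = 902.76 kPa.
q_all = 902.76 / 3 = 300.92 kPa.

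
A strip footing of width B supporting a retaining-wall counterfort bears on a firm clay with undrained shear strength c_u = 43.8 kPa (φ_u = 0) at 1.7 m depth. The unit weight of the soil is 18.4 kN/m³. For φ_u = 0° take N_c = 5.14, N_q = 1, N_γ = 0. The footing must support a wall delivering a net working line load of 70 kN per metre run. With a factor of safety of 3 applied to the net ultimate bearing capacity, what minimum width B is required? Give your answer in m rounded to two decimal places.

q = γ·D_f = 18.4 × 1.7 = 31.28 kPa.
c·N_c = 43.8 × 5.14 = 225.13 kPa
q·N_q = 31.28 × 1 = 31.28 kPa
q_ult = 225.13 + 31.28 = 256.41 kPa.
For φ = 0 the ½γBN_γ term vanishes, so q_ult is independent of B. q_net = 256.41 − 31.28 = 225.13 kPa; q_all(net) = 225.13/3 = 75.044 kPa.
Required width B = w / q_all(net) = 70 / 75.044 = 0.933 m.

B = 0.93 m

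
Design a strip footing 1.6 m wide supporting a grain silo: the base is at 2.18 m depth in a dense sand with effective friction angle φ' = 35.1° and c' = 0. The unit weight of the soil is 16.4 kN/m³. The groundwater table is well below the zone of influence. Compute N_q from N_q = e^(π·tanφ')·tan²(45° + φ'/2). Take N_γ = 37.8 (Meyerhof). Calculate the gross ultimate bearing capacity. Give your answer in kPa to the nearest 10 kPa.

q_ult ≈ 1700 kPa

tan35.1° = 0.7028, so N_q = e^(π×0.7028)·tan²(62.55°) = 9.097 × 3.706 = 33.71.
Effective surcharge at the founding depth q = γ·D_f = 16.4 × 2.18 = 35.752 kPa.
q_ult = q·N_q + 0.5·γ·B·N_γ
     = 35.752 × 33.713 + 0.5 × 16.4 × 1.6 × 37.8
     = 1205.3 + 495.94 = 1701.2 kPa.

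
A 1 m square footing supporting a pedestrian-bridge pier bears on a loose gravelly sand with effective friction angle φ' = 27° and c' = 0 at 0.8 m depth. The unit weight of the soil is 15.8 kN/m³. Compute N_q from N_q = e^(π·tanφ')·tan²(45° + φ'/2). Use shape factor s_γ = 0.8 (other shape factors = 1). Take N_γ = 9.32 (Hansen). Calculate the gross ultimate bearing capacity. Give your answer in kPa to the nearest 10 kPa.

tan27° = 0.5095, so N_q = e^(π×0.5095)·tan²(58.5°) = 4.957 × 2.663 = 13.2.
Effective surcharge at the founding depth q = γ·D_f = 15.8 × 0.8 = 12.64 kPa.
q_ult = q·N_q + 0.5·γ·B·N_γ·s_γ
     = 12.64 × 13.199 + 0.5 × 15.8 × 1 × 9.32 × 0.8
     = 166.84 + 58.902 = 225.74 kPa.

q_ult ≈ 230 kPa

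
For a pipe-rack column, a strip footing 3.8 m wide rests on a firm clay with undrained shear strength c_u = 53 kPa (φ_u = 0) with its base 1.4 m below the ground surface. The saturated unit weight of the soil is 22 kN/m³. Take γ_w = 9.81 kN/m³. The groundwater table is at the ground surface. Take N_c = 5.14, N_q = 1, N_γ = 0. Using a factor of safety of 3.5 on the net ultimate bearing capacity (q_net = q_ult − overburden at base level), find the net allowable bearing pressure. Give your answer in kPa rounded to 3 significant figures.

q_all(net) ≈ 77.8 kPa

With the water table at the surface the whole profile is submerged: γ' = 22 − 9.81 = 12.19 kN/m³, so q = γ'·D_f = 17.066 kPa.
q_ult = c·N_c + q·N_q
     = 53 × 5.14 + 17.066 × 1
     = 272.42 + 17.066 = 289.49 kPa.
q_net = 289.49 − 17.066 = 272.42 kPa.
q_all(net) = 272.42 / 3.5 = 77.834 kPa.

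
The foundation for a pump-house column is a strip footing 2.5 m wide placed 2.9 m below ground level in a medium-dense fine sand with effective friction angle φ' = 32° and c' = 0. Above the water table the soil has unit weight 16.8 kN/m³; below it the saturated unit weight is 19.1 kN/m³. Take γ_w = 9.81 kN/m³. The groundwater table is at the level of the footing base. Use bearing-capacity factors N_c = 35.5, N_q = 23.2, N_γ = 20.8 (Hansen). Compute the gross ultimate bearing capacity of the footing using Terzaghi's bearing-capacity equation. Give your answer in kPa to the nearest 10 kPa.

q_ult ≈ 1370 kPa

q = γ·D_f = 16.8 × 2.9 = 48.72 kPa.
For the ½γBN_γ term take γ' = 19.1 − 9.81 = 9.29 kN/m³ (soil below base is submerged).
q·N_q = 48.72 × 23.2 = 1130.3 kPa
0.5·γ·B·N_γ = 0.5 × 9.29 × 2.5 × 20.8 = 241.54 kPa
q_ult = 1130.3 + 241.54 = 1371.8 kPa.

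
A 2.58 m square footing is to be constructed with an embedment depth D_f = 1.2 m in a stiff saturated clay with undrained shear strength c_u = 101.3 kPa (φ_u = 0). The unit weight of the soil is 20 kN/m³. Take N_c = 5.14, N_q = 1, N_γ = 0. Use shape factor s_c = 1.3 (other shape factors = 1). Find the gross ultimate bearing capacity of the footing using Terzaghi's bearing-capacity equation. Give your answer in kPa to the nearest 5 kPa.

q_ult ≈ 700 kPa

Overburden at base level: q = 20 × 1.2 = 24 kPa.
Cohesion term c·N_c·s_c = 101.3 × 5.14 × 1.3 = 676.89 kPa; surcharge term q·N_q = 24 × 1 = 24 kPa.
q_ult = 676.89 + 24 = 700.89 kPa.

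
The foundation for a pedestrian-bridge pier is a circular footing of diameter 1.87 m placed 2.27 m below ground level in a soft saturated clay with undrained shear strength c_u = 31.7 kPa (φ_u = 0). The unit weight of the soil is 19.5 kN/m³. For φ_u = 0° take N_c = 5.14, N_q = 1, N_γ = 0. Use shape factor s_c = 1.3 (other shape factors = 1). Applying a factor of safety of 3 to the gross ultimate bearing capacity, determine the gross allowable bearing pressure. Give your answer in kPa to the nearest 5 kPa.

q_all ≈ 85 kPa

Effective surcharge at the founding depth q = γ·D_f = 19.5 × 2.27 = 44.265 kPa.
q_ult = c·N_c·s_c + q·N_q
     = 31.7 × 5.14 × 1.3 + 44.265 × 1
     = 211.82 + 44.265 = 256.08 kPa.
q_all = q_ult / FS = 256.08 / 3 = 85.361 kPa.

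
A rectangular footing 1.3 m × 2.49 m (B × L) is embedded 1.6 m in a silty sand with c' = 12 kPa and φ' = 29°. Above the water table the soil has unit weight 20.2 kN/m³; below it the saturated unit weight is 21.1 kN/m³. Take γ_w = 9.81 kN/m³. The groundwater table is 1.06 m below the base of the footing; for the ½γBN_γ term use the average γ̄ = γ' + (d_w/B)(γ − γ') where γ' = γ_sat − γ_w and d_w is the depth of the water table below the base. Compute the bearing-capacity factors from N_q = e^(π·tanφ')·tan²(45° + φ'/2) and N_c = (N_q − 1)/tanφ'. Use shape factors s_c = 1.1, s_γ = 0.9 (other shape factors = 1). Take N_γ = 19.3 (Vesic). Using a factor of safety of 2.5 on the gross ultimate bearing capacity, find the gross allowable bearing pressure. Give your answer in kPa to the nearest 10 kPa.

N_q = e^(π·tan29°)·tan²(59.5°) = 16.44; N_c = (N_q − 1)/tanφ' = 27.86.
q = γ·D_f = 20.2 × 1.6 = 32.32 kPa.
γ' = 11.29 kN/m³; averaging over the depth B below the base, γ̄ = γ' + (d_w/B)(γ − γ') = 18.555 kN/m³.
c·N_c·s_c = 12 × 27.86 × 1.1 = 367.76 kPa
q·N_q = 32.32 × 16.443 = 531.45 kPa
0.5·γ·B·N_γ·s_γ = 0.5 × 18.555 × 1.3 × 19.3 × 0.9 = 209.5 kPa
q_ult = 367.76 + 531.45 + 209.5 = 1108.7 kPa.
q_all = 1108.7 / 2.5 = 443.48 kPa.

q_all ≈ 440 kPa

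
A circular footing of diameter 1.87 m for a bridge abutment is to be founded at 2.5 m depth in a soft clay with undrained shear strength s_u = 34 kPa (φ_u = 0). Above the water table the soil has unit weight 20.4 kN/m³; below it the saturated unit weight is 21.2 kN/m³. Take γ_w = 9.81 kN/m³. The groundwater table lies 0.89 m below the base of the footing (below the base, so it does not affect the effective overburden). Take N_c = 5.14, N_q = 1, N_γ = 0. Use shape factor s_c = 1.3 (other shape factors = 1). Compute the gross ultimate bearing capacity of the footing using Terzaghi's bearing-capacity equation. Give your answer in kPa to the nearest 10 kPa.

q = γ·D_f = 20.4 × 2.5 = 51 kPa.
c·N_c·s_c = 34 × 5.14 × 1.3 = 227.19 kPa
q·N_q = 51 × 1 = 51 kPa
q_ult = 227.19 + 51 = 278.19 kPa.

q_ult ≈ 280 kPa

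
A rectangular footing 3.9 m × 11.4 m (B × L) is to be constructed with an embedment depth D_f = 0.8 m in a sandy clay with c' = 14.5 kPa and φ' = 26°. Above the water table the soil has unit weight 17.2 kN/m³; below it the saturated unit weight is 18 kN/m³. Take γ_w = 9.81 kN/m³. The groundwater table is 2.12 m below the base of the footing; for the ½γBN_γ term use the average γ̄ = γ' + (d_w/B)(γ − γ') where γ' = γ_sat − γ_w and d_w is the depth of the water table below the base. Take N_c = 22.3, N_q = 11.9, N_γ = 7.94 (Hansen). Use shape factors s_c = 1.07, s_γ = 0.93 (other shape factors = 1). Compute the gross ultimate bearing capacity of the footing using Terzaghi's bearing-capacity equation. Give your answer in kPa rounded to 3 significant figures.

q_ult ≈ 698 kPa

Overburden at base level: q = 17.2 × 0.8 = 13.76 kPa.
The water table is 2.12 m below the base (< B = 3.9 m), so the ½γBN_γ term uses γ̄ = γ' + (d_w/B)(γ − γ') = 8.19 + (2.12/3.9)(17.2 − 8.19) = 13.088 kN/m³.
Cohesion term c·N_c·s_c = 14.5 × 22.3 × 1.07 = 345.98 kPa; surcharge term q·N_q = 13.76 × 11.9 = 163.74 kPa; self-weight term 0.5·γ·B·N_γ·s_γ = 0.5 × 13.088 × 3.9 × 7.94 × 0.93 = 188.45 kPa.
q_ult = 345.98 + 163.74 + 188.45 = 698.18 kPa.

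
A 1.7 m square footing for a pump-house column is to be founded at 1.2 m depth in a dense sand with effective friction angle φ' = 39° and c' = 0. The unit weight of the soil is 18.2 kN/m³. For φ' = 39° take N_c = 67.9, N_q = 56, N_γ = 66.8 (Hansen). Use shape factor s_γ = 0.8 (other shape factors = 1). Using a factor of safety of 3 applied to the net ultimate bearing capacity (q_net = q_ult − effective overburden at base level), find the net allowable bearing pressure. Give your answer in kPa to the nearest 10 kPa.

q = γ·D_f = 18.2 × 1.2 = 21.84 kPa.
q·N_q = 21.84 × 56 = 1223 kPa
0.5·γ·B·N_γ·s_γ = 0.5 × 18.2 × 1.7 × 66.8 × 0.8 = 826.72 kPa
q_ult = 1223 + 826.72 = 2049.8 kPa.
Net ultimate: q_net = 2049.8 − 21.84 = 2027.9 kPa.
q_all(net) = 2027.9 / 3 = 675.97 kPa.

q_all(net) ≈ 680 kPa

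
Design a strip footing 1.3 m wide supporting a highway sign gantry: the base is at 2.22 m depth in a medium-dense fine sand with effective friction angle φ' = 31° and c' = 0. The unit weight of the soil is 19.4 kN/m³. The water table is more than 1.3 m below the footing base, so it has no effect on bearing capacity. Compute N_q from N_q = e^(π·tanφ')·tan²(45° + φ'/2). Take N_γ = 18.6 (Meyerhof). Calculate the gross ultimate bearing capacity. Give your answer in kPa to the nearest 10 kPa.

tan31° = 0.6009, so N_q = e^(π×0.6009)·tan²(60.5°) = 6.604 × 3.124 = 20.63.
q = γ·D_f = 19.4 × 2.22 = 43.068 kPa.
q·N_q = 43.068 × 20.631 = 888.53 kPa
0.5·γ·B·N_γ = 0.5 × 19.4 × 1.3 × 18.6 = 234.55 kPa
q_ult = 888.53 + 234.55 = 1123.1 kPa.

q_ult ≈ 1120 kPa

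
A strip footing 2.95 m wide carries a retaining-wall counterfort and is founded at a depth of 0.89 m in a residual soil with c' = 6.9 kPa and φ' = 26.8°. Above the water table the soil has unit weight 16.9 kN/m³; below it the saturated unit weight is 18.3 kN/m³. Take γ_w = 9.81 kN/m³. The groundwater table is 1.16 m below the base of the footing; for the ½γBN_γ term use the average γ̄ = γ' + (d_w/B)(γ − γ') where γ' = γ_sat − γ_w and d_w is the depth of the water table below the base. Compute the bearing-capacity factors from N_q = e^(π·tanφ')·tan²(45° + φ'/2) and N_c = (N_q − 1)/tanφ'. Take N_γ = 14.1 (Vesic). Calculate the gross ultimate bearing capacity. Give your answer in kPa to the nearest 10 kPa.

tan26.8° = 0.5051, so N_q = e^(π×0.5051)·tan²(58.4°) = 4.889 × 2.642 = 12.92.
N_c = (12.92 − 1)/tan26.8° = 23.59.
Overburden at base level: q = 16.9 × 0.89 = 15.041 kPa.
The water table is 1.16 m below the base (< B = 2.95 m), so the ½γBN_γ term uses γ̄ = γ' + (d_w/B)(γ − γ') = 8.49 + (1.16/2.95)(16.9 − 8.49) = 11.797 kN/m³.
Cohesion term c·N_c = 6.9 × 23.591 = 162.78 kPa; surcharge term q·N_q = 15.041 × 12.917 = 194.28 kPa; self-weight term 0.5·γ·B·N_γ = 0.5 × 11.797 × 2.95 × 14.1 = 245.35 kPa.
q_ult = 162.78 + 194.28 + 245.35 = 602.41 kPa.

q_ult ≈ 600 kPa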